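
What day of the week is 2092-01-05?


Date: January 5, 2092
Anchor: Jan 1, 2092. With p = 2092 - 1 = 2091: (p + p//4 - p//100 + p//400) mod 7 = (2091 + 522 - 20 + 5) mod 7 = 2598 mod 7 = 1 -> Tuesday (Mon=0 ... Sun=6)
Days into year = 5 - 1 = 4
Weekday index = (1 + 4) mod 7 = 5

Day of the week: Saturday


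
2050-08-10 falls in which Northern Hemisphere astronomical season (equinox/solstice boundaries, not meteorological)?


Date: August 10
Astronomical Summer (approx.; exact equinox/solstice day varies by year): June 21 to September 21
August 10 falls within the Summer window

Summer


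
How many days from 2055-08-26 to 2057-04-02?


From 2055-08-26 to 2057-04-02
2055-08-26: days before August = 31 + 28 + 31 + 30 + 31 + 30 + 31 = 212 (2055 is not a leap year); day of year = 212 + 26 = 238
2057-04-02: days before April = 31 + 28 + 31 = 90 (2057 is not a leap year); day of year = 90 + 2 = 92
Rest of 2055: 365 - 238 = 127
Full years 2056 (366): 366
Total = 127 + 366 + 92 = 585

585 days


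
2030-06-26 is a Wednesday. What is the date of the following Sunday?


Current: Wednesday
Target: Sunday
Days ahead: 4

Next Sunday: 2030-06-30


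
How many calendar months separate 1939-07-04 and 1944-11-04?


From July 1939 to November 1944
5 years * 12 = 60 months, plus 4 months = 64

64 months


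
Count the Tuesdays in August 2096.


August 2096 has 31 days
Anchor: Jan 1, 2096. With p = 2096 - 1 = 2095: (p + p//4 - p//100 + p//400) mod 7 = (2095 + 523 - 20 + 5) mod 7 = 2603 mod 7 = 6 -> Sunday (Mon=0 ... Sun=6)
Days before August (Jan-Jul): 213; August 1 index = (6 + 213) mod 7 = 2 -> Wednesday
First Tuesday is August 7
Tuesdays: 7, 14, 21, 28

4 Tuesdays


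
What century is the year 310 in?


Century = (year - 1) // 100 + 1
= (310 - 1) // 100 + 1
= 309 // 100 + 1
= 3 + 1

4th century


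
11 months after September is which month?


September is month 9
9 + 11 = 20; wrap: 20 - 12 = 8

August


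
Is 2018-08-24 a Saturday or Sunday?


Anchor: Jan 1, 2018. With p = 2018 - 1 = 2017: (p + p//4 - p//100 + p//400) mod 7 = (2017 + 504 - 20 + 5) mod 7 = 2506 mod 7 = 0 -> Monday (Mon=0 ... Sun=6)
Day of year: 236; offset = 235
Weekday index = (0 + 235) mod 7 = 4 -> Friday
Weekend days: Saturday, Sunday

No


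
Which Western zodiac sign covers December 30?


Date: December 30
Conventional tropical zodiac dates: Capricorn from December 22 onward; Aquarius starts January 20
December 30 falls within the Capricorn range

Capricorn


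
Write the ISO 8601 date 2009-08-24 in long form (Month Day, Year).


ISO 2009-08-24 parses as year=2009, month=08, day=24
Month 8 -> August

August 24, 2009


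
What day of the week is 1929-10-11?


Date: October 11, 1929
Anchor: Jan 1, 1929. With p = 1929 - 1 = 1928: (p + p//4 - p//100 + p//400) mod 7 = (1928 + 482 - 19 + 4) mod 7 = 2395 mod 7 = 1 -> Tuesday (Mon=0 ... Sun=6)
Days before October (Jan-Sep): 273; offset = 273 + 11 - 1 = 283
Weekday index = (1 + 283) mod 7 = 4

Day of the week: Friday


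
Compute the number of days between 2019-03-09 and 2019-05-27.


From 2019-03-09 to 2019-05-27
2019-03-09: days before March = 31 + 28 = 59 (2019 is not a leap year); day of year = 59 + 9 = 68
2019-05-27: days before May = 31 + 28 + 31 + 30 = 120 (2019 is not a leap year); day of year = 120 + 27 = 147
Same year: 147 - 68 = 79

79 days


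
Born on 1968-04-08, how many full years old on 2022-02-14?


Birth: 1968-04-08
Reference: 2022-02-14
Year difference: 2022 - 1968 = 54
Birthday not yet reached in 2022, subtract 1

53 years old


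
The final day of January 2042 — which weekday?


January 2042 has 31 days
Anchor: Jan 1, 2042. With p = 2042 - 1 = 2041: (p + p//4 - p//100 + p//400) mod 7 = (2041 + 510 - 20 + 5) mod 7 = 2536 mod 7 = 2 -> Wednesday (Mon=0 ... Sun=6)
January 1 is the anchor itself -> Wednesday
Last day offset: 31 - 1 = 30 days
Weekday index = (2 + 30) mod 7 = 4

Friday, January 31


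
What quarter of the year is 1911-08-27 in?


Month: August (month 8)
Q1: Jan-Mar, Q2: Apr-Jun, Q3: Jul-Sep, Q4: Oct-Dec

Q3


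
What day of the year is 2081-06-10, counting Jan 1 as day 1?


Date: June 10, 2081
Days in months 1 through 5: 151
Plus 10 days in June

Day of year: 161


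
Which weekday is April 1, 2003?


Target: April 1, 2003
Anchor: Jan 1, 2003. With p = 2003 - 1 = 2002: (p + p//4 - p//100 + p//400) mod 7 = (2002 + 500 - 20 + 5) mod 7 = 2487 mod 7 = 2 -> Wednesday (Mon=0 ... Sun=6)
Days before April (Jan-Mar): 90 days
Weekday index = (2 + 90) mod 7 = 1

Tuesday


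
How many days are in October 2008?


October 2008

31 days


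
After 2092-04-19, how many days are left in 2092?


Day of year: 110 of 366
Remaining = 366 - 110

256 days


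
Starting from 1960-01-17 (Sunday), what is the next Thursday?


Current: Sunday
Target: Thursday
Days ahead: 4

Next Thursday: 1960-01-21


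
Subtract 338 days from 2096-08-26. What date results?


Start: 2096-08-26, subtract 338 days
Back 26 days from August 26 reaches July 31, 2096 -> 312 left
July 2096 has 31 days -> back to June 30, 2096 -> 281 left
June 2096 has 30 days -> back to May 31, 2096 -> 251 left
May 2096 has 31 days -> back to April 30, 2096 -> 220 left
April 2096 has 30 days -> back to March 31, 2096 -> 190 left
March 2096 has 31 days -> back to February 29, 2096 -> 159 left
February 2096 has 29 days -> back to January 31, 2096 -> 130 left
January 2096 has 31 days -> back to December 31, 2095 -> 99 left
December 2095 has 31 days -> back to November 30, 2095 -> 68 left
November 2095 has 30 days -> back to October 31, 2095 -> 38 left
October 2095 has 31 days -> back to September 30, 2095 -> 7 left
September 2095: 30 - 7 = 23 -> lands on September 23

Result: 2095-09-23


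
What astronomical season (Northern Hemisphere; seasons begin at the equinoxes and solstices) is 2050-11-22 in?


Date: November 22
Astronomical Autumn (approx.; exact equinox/solstice day varies by year): September 22 to December 20
November 22 falls within the Autumn window

Autumn


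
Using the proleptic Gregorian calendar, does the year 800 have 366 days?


Gregorian leap year rule: divisible by 4, but not by 100, unless also by 400.
800 is divisible by 400 -> leap year

Yes


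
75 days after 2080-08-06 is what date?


Start: 2080-08-06, add 75 days
August 2080 has 31 days: 31 - 6 = 25 days to August 31 -> 50 left
September 2080 has 30 days -> 20 left
October 2080: 20 <= 31 -> lands on October 20

Result: 2080-10-20


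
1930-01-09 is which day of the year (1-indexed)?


Date: January 9, 1930
No months before January
Plus 9 days in January

Day of year: 9


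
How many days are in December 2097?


December 2097

31 days


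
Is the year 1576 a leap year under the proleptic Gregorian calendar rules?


Gregorian leap year rule: divisible by 4, but not by 100, unless also by 400.
1576 is divisible by 4 but not 100 -> leap year

Yes


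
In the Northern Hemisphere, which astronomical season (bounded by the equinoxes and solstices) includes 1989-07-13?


Date: July 13
Astronomical Summer (approx.; exact equinox/solstice day varies by year): June 21 to September 21
July 13 falls within the Summer window

Summer


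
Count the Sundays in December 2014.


December 2014 has 31 days
Anchor: Jan 1, 2014. With p = 2014 - 1 = 2013: (p + p//4 - p//100 + p//400) mod 7 = (2013 + 503 - 20 + 5) mod 7 = 2501 mod 7 = 2 -> Wednesday (Mon=0 ... Sun=6)
Days before December (Jan-Nov): 334; December 1 index = (2 + 334) mod 7 = 0 -> Monday
First Sunday is December 7
Sundays: 7, 14, 21, 28

4 Sundays


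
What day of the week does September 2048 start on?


Target: September 1, 2048
Anchor: Jan 1, 2048. With p = 2048 - 1 = 2047: (p + p//4 - p//100 + p//400) mod 7 = (2047 + 511 - 20 + 5) mod 7 = 2543 mod 7 = 2 -> Wednesday (Mon=0 ... Sun=6)
Days before September (Jan-Aug): 244 days
Weekday index = (2 + 244) mod 7 = 1

Tuesday


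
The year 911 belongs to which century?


Century = (year - 1) // 100 + 1
= (911 - 1) // 100 + 1
= 910 // 100 + 1
= 9 + 1

10th century


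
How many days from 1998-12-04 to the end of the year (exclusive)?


Day of year: 338 of 365
Remaining = 365 - 338

27 days


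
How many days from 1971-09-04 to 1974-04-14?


From 1971-09-04 to 1974-04-14
1971-09-04: days before September = 31 + 28 + 31 + 30 + 31 + 30 + 31 + 31 = 243 (1971 is not a leap year); day of year = 243 + 4 = 247
1974-04-14: days before April = 31 + 28 + 31 = 90 (1974 is not a leap year); day of year = 90 + 14 = 104
Rest of 1971: 365 - 247 = 118
Full years 1972 (366), 1973 (365): 731
Total = 118 + 731 + 104 = 953

953 days


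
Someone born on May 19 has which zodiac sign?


Date: May 19
Conventional tropical zodiac dates: Taurus from April 20 onward; Gemini starts May 21
May 19 falls within the Taurus range

Taurus


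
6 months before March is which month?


March is month 3
3 - 6 = -3; wrap: -3 + 12 = 9

September


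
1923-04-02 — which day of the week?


Date: April 2, 1923
Anchor: Jan 1, 1923. With p = 1923 - 1 = 1922: (p + p//4 - p//100 + p//400) mod 7 = (1922 + 480 - 19 + 4) mod 7 = 2387 mod 7 = 0 -> Monday (Mon=0 ... Sun=6)
Days before April (Jan-Mar): 90; offset = 90 + 2 - 1 = 91
Weekday index = (0 + 91) mod 7 = 0

Day of the week: Monday


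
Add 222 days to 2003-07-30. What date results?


Start: 2003-07-30, add 222 days
July 2003 has 31 days: 31 - 30 = 1 day to July 31 -> 221 left
August 2003 has 31 days -> 190 left
September 2003 has 30 days -> 160 left
October 2003 has 31 days -> 129 left
November 2003 has 30 days -> 99 left
December 2003 has 31 days -> 68 left
January 2004 has 31 days -> 37 left
February 2004 has 29 days -> 8 left
March 2004: 8 <= 31 -> lands on March 8

Result: 2004-03-08


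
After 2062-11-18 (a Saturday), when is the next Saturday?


Current: Saturday
Target: Saturday
Days ahead: 7

Next Saturday: 2062-11-25


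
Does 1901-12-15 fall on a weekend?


Anchor: Jan 1, 1901. With p = 1901 - 1 = 1900: (p + p//4 - p//100 + p//400) mod 7 = (1900 + 475 - 19 + 4) mod 7 = 2360 mod 7 = 1 -> Tuesday (Mon=0 ... Sun=6)
Day of year: 349; offset = 348
Weekday index = (1 + 348) mod 7 = 6 -> Sunday
Weekend days: Saturday, Sunday

Yes


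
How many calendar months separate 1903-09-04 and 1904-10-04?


From September 1903 to October 1904
1 year * 12 = 12 months, plus 1 month = 13

13 months


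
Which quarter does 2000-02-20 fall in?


Month: February (month 2)
Q1: Jan-Mar, Q2: Apr-Jun, Q3: Jul-Sep, Q4: Oct-Dec

Q1


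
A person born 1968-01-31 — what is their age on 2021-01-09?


Birth: 1968-01-31
Reference: 2021-01-09
Year difference: 2021 - 1968 = 53
Birthday not yet reached in 2021, subtract 1

52 years old


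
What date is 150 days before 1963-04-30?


Start: 1963-04-30, subtract 150 days
Back 30 days from April 30 reaches March 31, 1963 -> 120 left
March 1963 has 31 days -> back to February 28, 1963 -> 89 left
February 1963 has 28 days -> back to January 31, 1963 -> 61 left
January 1963 has 31 days -> back to December 31, 1962 -> 30 left
December 1962: 31 - 30 = 1 -> lands on December 1

Result: 1962-12-01


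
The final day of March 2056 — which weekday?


March 2056 has 31 days
Anchor: Jan 1, 2056. With p = 2056 - 1 = 2055: (p + p//4 - p//100 + p//400) mod 7 = (2055 + 513 - 20 + 5) mod 7 = 2553 mod 7 = 5 -> Saturday (Mon=0 ... Sun=6)
Days before March (Jan-Feb): 60; March 1 index = (5 + 60) mod 7 = 2 -> Wednesday
Last day offset: 31 - 1 = 30 days
Weekday index = (2 + 30) mod 7 = 4

Friday, March 31


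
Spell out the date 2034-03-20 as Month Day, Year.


ISO 2034-03-20 parses as year=2034, month=03, day=20
Month 3 -> March

March 20, 2034


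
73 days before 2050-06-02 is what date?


Start: 2050-06-02, subtract 73 days
Back 2 days from June 2 reaches May 31, 2050 -> 71 left
May 2050 has 31 days -> back to April 30, 2050 -> 40 left
April 2050 has 30 days -> back to March 31, 2050 -> 10 left
March 2050: 31 - 10 = 21 -> lands on March 21

Result: 2050-03-21


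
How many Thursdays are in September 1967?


September 1967 has 30 days
Anchor: Jan 1, 1967. With p = 1967 - 1 = 1966: (p + p//4 - p//100 + p//400) mod 7 = (1966 + 491 - 19 + 4) mod 7 = 2442 mod 7 = 6 -> Sunday (Mon=0 ... Sun=6)
Days before September (Jan-Aug): 243; September 1 index = (6 + 243) mod 7 = 4 -> Friday
First Thursday is September 7
Thursdays: 7, 14, 21, 28

4 Thursdays


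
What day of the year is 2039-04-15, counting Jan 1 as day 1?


Date: April 15, 2039
Days in months 1 through 3: 90
Plus 15 days in April

Day of year: 105


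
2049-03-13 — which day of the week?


Date: March 13, 2049
Anchor: Jan 1, 2049. With p = 2049 - 1 = 2048: (p + p//4 - p//100 + p//400) mod 7 = (2048 + 512 - 20 + 5) mod 7 = 2545 mod 7 = 4 -> Friday (Mon=0 ... Sun=6)
Days before March (Jan-Feb): 59; offset = 59 + 13 - 1 = 71
Weekday index = (4 + 71) mod 7 = 5

Day of the week: Saturday


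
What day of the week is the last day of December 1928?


December 1928 has 31 days
Anchor: Jan 1, 1928. With p = 1928 - 1 = 1927: (p + p//4 - p//100 + p//400) mod 7 = (1927 + 481 - 19 + 4) mod 7 = 2393 mod 7 = 6 -> Sunday (Mon=0 ... Sun=6)
Days before December (Jan-Nov): 335; December 1 index = (6 + 335) mod 7 = 5 -> Saturday
Last day offset: 31 - 1 = 30 days
Weekday index = (5 + 30) mod 7 = 0

Monday, December 31


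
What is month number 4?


Month 4 of 12

April


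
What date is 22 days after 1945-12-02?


Start: 1945-12-02, add 22 days
December 1945 has 31 days; 2 + 22 = 24 stays within December

Result: 1945-12-24


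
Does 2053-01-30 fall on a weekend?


Anchor: Jan 1, 2053. With p = 2053 - 1 = 2052: (p + p//4 - p//100 + p//400) mod 7 = (2052 + 513 - 20 + 5) mod 7 = 2550 mod 7 = 2 -> Wednesday (Mon=0 ... Sun=6)
Day of year: 30; offset = 29
Weekday index = (2 + 29) mod 7 = 3 -> Thursday
Weekend days: Saturday, Sunday

No


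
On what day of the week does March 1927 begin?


Target: March 1, 1927
Anchor: Jan 1, 1927. With p = 1927 - 1 = 1926: (p + p//4 - p//100 + p//400) mod 7 = (1926 + 481 - 19 + 4) mod 7 = 2392 mod 7 = 5 -> Saturday (Mon=0 ... Sun=6)
Days before March (Jan-Feb): 59 days
Weekday index = (5 + 59) mod 7 = 1

Tuesday


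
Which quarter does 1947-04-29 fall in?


Month: April (month 4)
Q1: Jan-Mar, Q2: Apr-Jun, Q3: Jul-Sep, Q4: Oct-Dec

Q2


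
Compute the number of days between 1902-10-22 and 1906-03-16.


From 1902-10-22 to 1906-03-16
1902-10-22: days before October = 31 + 28 + 31 + 30 + 31 + 30 + 31 + 31 + 30 = 273 (1902 is not a leap year); day of year = 273 + 22 = 295
1906-03-16: days before March = 31 + 28 = 59 (1906 is not a leap year); day of year = 59 + 16 = 75
Rest of 1902: 365 - 295 = 70
Full years 1903 (365), 1904 (366), 1905 (365): 1096
Total = 70 + 1096 + 75 = 1241

1241 days


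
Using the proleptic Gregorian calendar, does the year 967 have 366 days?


Gregorian leap year rule: divisible by 4, but not by 100, unless also by 400.
967 is not divisible by 4 -> not a leap year

No


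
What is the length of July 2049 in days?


July 2049

31 days


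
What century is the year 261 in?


Century = (year - 1) // 100 + 1
= (261 - 1) // 100 + 1
= 260 // 100 + 1
= 2 + 1

3rd century


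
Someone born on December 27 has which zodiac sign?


Date: December 27
Conventional tropical zodiac dates: Capricorn from December 22 onward; Aquarius starts January 20
December 27 falls within the Capricorn range

Capricorn


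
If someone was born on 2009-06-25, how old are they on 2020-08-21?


Birth: 2009-06-25
Reference: 2020-08-21
Year difference: 2020 - 2009 = 11

11 years old


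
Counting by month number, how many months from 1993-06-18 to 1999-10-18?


From June 1993 to October 1999
6 years * 12 = 72 months, plus 4 months = 76

76 months


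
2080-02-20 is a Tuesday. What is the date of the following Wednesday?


Current: Tuesday
Target: Wednesday
Days ahead: 1

Next Wednesday: 2080-02-21


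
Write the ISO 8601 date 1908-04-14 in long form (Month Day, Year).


ISO 1908-04-14 parses as year=1908, month=04, day=14
Month 4 -> April

April 14, 1908


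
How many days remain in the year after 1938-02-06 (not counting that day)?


Day of year: 37 of 365
Remaining = 365 - 37

328 days


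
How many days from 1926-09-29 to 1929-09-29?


From 1926-09-29 to 1929-09-29
1926-09-29: days before September = 31 + 28 + 31 + 30 + 31 + 30 + 31 + 31 = 243 (1926 is not a leap year); day of year = 243 + 29 = 272
1929-09-29: days before September = 31 + 28 + 31 + 30 + 31 + 30 + 31 + 31 = 243 (1929 is not a leap year); day of year = 243 + 29 = 272
Rest of 1926: 365 - 272 = 93
Full years 1927 (365), 1928 (366): 731
Total = 93 + 731 + 272 = 1096

1096 days


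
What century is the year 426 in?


Century = (year - 1) // 100 + 1
= (426 - 1) // 100 + 1
= 425 // 100 + 1
= 4 + 1

5th century


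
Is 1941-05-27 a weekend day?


Anchor: Jan 1, 1941. With p = 1941 - 1 = 1940: (p + p//4 - p//100 + p//400) mod 7 = (1940 + 485 - 19 + 4) mod 7 = 2410 mod 7 = 2 -> Wednesday (Mon=0 ... Sun=6)
Day of year: 147; offset = 146
Weekday index = (2 + 146) mod 7 = 1 -> Tuesday
Weekend days: Saturday, Sunday

No


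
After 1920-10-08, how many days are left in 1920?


Day of year: 282 of 366
Remaining = 366 - 282

84 days


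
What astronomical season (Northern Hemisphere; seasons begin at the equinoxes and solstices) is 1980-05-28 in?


Date: May 28
Astronomical Spring (approx.; exact equinox/solstice day varies by year): March 20 to June 20
May 28 falls within the Spring window

Spring


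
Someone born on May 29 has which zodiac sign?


Date: May 29
Conventional tropical zodiac dates: Gemini from May 21 onward; Cancer starts June 21
May 29 falls within the Gemini range

Gemini


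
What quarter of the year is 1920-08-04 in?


Month: August (month 8)
Q1: Jan-Mar, Q2: Apr-Jun, Q3: Jul-Sep, Q4: Oct-Dec

Q3


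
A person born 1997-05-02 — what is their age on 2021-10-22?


Birth: 1997-05-02
Reference: 2021-10-22
Year difference: 2021 - 1997 = 24

24 years old


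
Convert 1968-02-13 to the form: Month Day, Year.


ISO 1968-02-13 parses as year=1968, month=02, day=13
Month 2 -> February

February 13, 1968


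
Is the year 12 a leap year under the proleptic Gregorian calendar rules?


Gregorian leap year rule: divisible by 4, but not by 100, unless also by 400.
12 is divisible by 4 but not 100 -> leap year

Yes


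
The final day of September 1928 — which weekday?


September 1928 has 30 days
Anchor: Jan 1, 1928. With p = 1928 - 1 = 1927: (p + p//4 - p//100 + p//400) mod 7 = (1927 + 481 - 19 + 4) mod 7 = 2393 mod 7 = 6 -> Sunday (Mon=0 ... Sun=6)
Days before September (Jan-Aug): 244; September 1 index = (6 + 244) mod 7 = 5 -> Saturday
Last day offset: 30 - 1 = 29 days
Weekday index = (5 + 29) mod 7 = 6

Sunday, September 30


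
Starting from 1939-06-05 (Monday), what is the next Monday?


Current: Monday
Target: Monday
Days ahead: 7

Next Monday: 1939-06-12


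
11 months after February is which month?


February is month 2
2 + 11 = 13; wrap: 13 - 12 = 1

January


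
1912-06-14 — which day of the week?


Date: June 14, 1912
Anchor: Jan 1, 1912. With p = 1912 - 1 = 1911: (p + p//4 - p//100 + p//400) mod 7 = (1911 + 477 - 19 + 4) mod 7 = 2373 mod 7 = 0 -> Monday (Mon=0 ... Sun=6)
Days before June (Jan-May): 152; offset = 152 + 14 - 1 = 165
Weekday index = (0 + 165) mod 7 = 4

Day of the week: Friday


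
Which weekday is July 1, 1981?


Target: July 1, 1981
Anchor: Jan 1, 1981. With p = 1981 - 1 = 1980: (p + p//4 - p//100 + p//400) mod 7 = (1980 + 495 - 19 + 4) mod 7 = 2460 mod 7 = 3 -> Thursday (Mon=0 ... Sun=6)
Days before July (Jan-Jun): 181 days
Weekday index = (3 + 181) mod 7 = 2

Wednesday


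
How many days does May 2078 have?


May 2078

31 days


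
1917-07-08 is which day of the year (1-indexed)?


Date: July 8, 1917
Days in months 1 through 6: 181
Plus 8 days in July

Day of year: 189


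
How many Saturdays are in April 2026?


April 2026 has 30 days
Anchor: Jan 1, 2026. With p = 2026 - 1 = 2025: (p + p//4 - p//100 + p//400) mod 7 = (2025 + 506 - 20 + 5) mod 7 = 2516 mod 7 = 3 -> Thursday (Mon=0 ... Sun=6)
Days before April (Jan-Mar): 90; April 1 index = (3 + 90) mod 7 = 2 -> Wednesday
First Saturday is April 4
Saturdays: 4, 11, 18, 25

4 Saturdays


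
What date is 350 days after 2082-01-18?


Start: 2082-01-18, add 350 days
January 2082 has 31 days: 31 - 18 = 13 days to January 31 -> 337 left
February 2082 has 28 days -> 309 left
March 2082 has 31 days -> 278 left
April 2082 has 30 days -> 248 left
May 2082 has 31 days -> 217 left
June 2082 has 30 days -> 187 left
July 2082 has 31 days -> 156 left
August 2082 has 31 days -> 125 left
September 2082 has 30 days -> 95 left
October 2082 has 31 days -> 64 left
November 2082 has 30 days -> 34 left
December 2082 has 31 days -> 3 left
January 2083: 3 <= 31 -> lands on January 3

Result: 2083-01-03


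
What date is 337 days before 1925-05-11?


Start: 1925-05-11, subtract 337 days
Back 11 days from May 11 reaches April 30, 1925 -> 326 left
April 1925 has 30 days -> back to March 31, 1925 -> 296 left
March 1925 has 31 days -> back to February 28, 1925 -> 265 left
February 1925 has 28 days -> back to January 31, 1925 -> 237 left
January 1925 has 31 days -> back to December 31, 1924 -> 206 left
December 1924 has 31 days -> back to November 30, 1924 -> 175 left
November 1924 has 30 days -> back to October 31, 1924 -> 145 left
October 1924 has 31 days -> back to September 30, 1924 -> 114 left
September 1924 has 30 days -> back to August 31, 1924 -> 84 left
August 1924 has 31 days -> back to July 31, 1924 -> 53 left
July 1924 has 31 days -> back to June 30, 1924 -> 22 left
June 1924: 30 - 22 = 8 -> lands on June 8

Result: 1924-06-08


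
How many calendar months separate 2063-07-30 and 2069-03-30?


From July 2063 to March 2069
6 years * 12 = 72 months, minus 4 months = 68

68 months


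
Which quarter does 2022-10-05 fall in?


Month: October (month 10)
Q1: Jan-Mar, Q2: Apr-Jun, Q3: Jul-Sep, Q4: Oct-Dec

Q4


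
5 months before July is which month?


July is month 7
7 - 5 = 2

February


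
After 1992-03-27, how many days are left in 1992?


Day of year: 87 of 366
Remaining = 366 - 87

279 days


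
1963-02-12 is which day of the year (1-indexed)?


Date: February 12, 1963
Days in months 1 through 1: 31
Plus 12 days in February

Day of year: 43


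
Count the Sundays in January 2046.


January 2046 has 31 days
Anchor: Jan 1, 2046. With p = 2046 - 1 = 2045: (p + p//4 - p//100 + p//400) mod 7 = (2045 + 511 - 20 + 5) mod 7 = 2541 mod 7 = 0 -> Monday (Mon=0 ... Sun=6)
January 1 is the anchor itself -> Monday
First Sunday is January 7
Sundays: 7, 14, 21, 28

4 Sundays


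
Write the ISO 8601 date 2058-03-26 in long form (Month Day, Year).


ISO 2058-03-26 parses as year=2058, month=03, day=26
Month 3 -> March

March 26, 2058


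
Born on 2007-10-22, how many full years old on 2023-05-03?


Birth: 2007-10-22
Reference: 2023-05-03
Year difference: 2023 - 2007 = 16
Birthday not yet reached in 2023, subtract 1

15 years old


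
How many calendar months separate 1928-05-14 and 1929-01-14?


From May 1928 to January 1929
1 year * 12 = 12 months, minus 4 months = 8

8 months


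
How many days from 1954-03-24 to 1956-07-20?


From 1954-03-24 to 1956-07-20
1954-03-24: days before March = 31 + 28 = 59 (1954 is not a leap year); day of year = 59 + 24 = 83
1956-07-20: days before July = 31 + 29 + 31 + 30 + 31 + 30 = 182 (1956 is a leap year); day of year = 182 + 20 = 202
Rest of 1954: 365 - 83 = 282
Full years 1955 (365): 365
Total = 282 + 365 + 202 = 849

849 days


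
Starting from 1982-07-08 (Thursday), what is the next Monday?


Current: Thursday
Target: Monday
Days ahead: 4

Next Monday: 1982-07-12


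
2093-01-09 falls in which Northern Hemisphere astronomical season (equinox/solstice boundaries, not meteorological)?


Date: January 9
Astronomical Winter (approx.; exact equinox/solstice day varies by year): December 21 to March 19
January 9 falls within the Winter window

Winter


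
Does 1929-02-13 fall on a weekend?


Anchor: Jan 1, 1929. With p = 1929 - 1 = 1928: (p + p//4 - p//100 + p//400) mod 7 = (1928 + 482 - 19 + 4) mod 7 = 2395 mod 7 = 1 -> Tuesday (Mon=0 ... Sun=6)
Day of year: 44; offset = 43
Weekday index = (1 + 43) mod 7 = 2 -> Wednesday
Weekend days: Saturday, Sunday

No


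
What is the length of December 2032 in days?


December 2032

31 days


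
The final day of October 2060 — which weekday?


October 2060 has 31 days
Anchor: Jan 1, 2060. With p = 2060 - 1 = 2059: (p + p//4 - p//100 + p//400) mod 7 = (2059 + 514 - 20 + 5) mod 7 = 2558 mod 7 = 3 -> Thursday (Mon=0 ... Sun=6)
Days before October (Jan-Sep): 274; October 1 index = (3 + 274) mod 7 = 4 -> Friday
Last day offset: 31 - 1 = 30 days
Weekday index = (4 + 30) mod 7 = 6

Sunday, October 31


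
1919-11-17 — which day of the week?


Date: November 17, 1919
Anchor: Jan 1, 1919. With p = 1919 - 1 = 1918: (p + p//4 - p//100 + p//400) mod 7 = (1918 + 479 - 19 + 4) mod 7 = 2382 mod 7 = 2 -> Wednesday (Mon=0 ... Sun=6)
Days before November (Jan-Oct): 304; offset = 304 + 17 - 1 = 320
Weekday index = (2 + 320) mod 7 = 0

Day of the week: Monday


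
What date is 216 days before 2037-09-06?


Start: 2037-09-06, subtract 216 days
Back 6 days from September 6 reaches August 31, 2037 -> 210 left
August 2037 has 31 days -> back to July 31, 2037 -> 179 left
July 2037 has 31 days -> back to June 30, 2037 -> 148 left
June 2037 has 30 days -> back to May 31, 2037 -> 118 left
May 2037 has 31 days -> back to April 30, 2037 -> 87 left
April 2037 has 30 days -> back to March 31, 2037 -> 57 left
March 2037 has 31 days -> back to February 28, 2037 -> 26 left
February 2037: 28 - 26 = 2 -> lands on February 2

Result: 2037-02-02


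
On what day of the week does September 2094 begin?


Target: September 1, 2094
Anchor: Jan 1, 2094. With p = 2094 - 1 = 2093: (p + p//4 - p//100 + p//400) mod 7 = (2093 + 523 - 20 + 5) mod 7 = 2601 mod 7 = 4 -> Friday (Mon=0 ... Sun=6)
Days before September (Jan-Aug): 243 days
Weekday index = (4 + 243) mod 7 = 2

Wednesday


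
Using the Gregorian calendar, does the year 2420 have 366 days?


Gregorian leap year rule: divisible by 4, but not by 100, unless also by 400.
2420 is divisible by 4 but not 100 -> leap year

Yes


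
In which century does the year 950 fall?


Century = (year - 1) // 100 + 1
= (950 - 1) // 100 + 1
= 949 // 100 + 1
= 9 + 1

10th century


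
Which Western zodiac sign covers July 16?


Date: July 16
Conventional tropical zodiac dates: Cancer from June 21 onward; Leo starts July 23
July 16 falls within the Cancer range

Cancer


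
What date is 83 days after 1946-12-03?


Start: 1946-12-03, add 83 days
December 1946 has 31 days: 31 - 3 = 28 days to December 31 -> 55 left
January 1947 has 31 days -> 24 left
February 1947: 24 <= 28 -> lands on February 24

Result: 1947-02-24


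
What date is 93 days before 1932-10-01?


Start: 1932-10-01, subtract 93 days
Back 1 day from October 1 reaches September 30, 1932 -> 92 left
September 1932 has 30 days -> back to August 31, 1932 -> 62 left
August 1932 has 31 days -> back to July 31, 1932 -> 31 left
July 1932 has 31 days -> back to June 30, 1932 -> 0 left
June 1932: 30 - 0 = 30 -> lands on June 30

Result: 1932-06-30


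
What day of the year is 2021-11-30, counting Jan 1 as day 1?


Date: November 30, 2021
Days in months 1 through 10: 304
Plus 30 days in November

Day of year: 334


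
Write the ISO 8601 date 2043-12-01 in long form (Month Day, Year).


ISO 2043-12-01 parses as year=2043, month=12, day=01
Month 12 -> December

December 1, 2043


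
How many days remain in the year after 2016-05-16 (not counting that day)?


Day of year: 137 of 366
Remaining = 366 - 137

229 days


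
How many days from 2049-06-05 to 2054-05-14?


From 2049-06-05 to 2054-05-14
2049-06-05: days before June = 31 + 28 + 31 + 30 + 31 = 151 (2049 is not a leap year); day of year = 151 + 5 = 156
2054-05-14: days before May = 31 + 28 + 31 + 30 = 120 (2054 is not a leap year); day of year = 120 + 14 = 134
Rest of 2049: 365 - 156 = 209
Full years 2050 (365), 2051 (365), 2052 (366), 2053 (365): 1461
Total = 209 + 1461 + 134 = 1804

1804 days


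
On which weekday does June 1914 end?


June 1914 has 30 days
Anchor: Jan 1, 1914. With p = 1914 - 1 = 1913: (p + p//4 - p//100 + p//400) mod 7 = (1913 + 478 - 19 + 4) mod 7 = 2376 mod 7 = 3 -> Thursday (Mon=0 ... Sun=6)
Days before June (Jan-May): 151; June 1 index = (3 + 151) mod 7 = 0 -> Monday
Last day offset: 30 - 1 = 29 days
Weekday index = (0 + 29) mod 7 = 1

Tuesday, June 30


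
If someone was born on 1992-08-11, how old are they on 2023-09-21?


Birth: 1992-08-11
Reference: 2023-09-21
Year difference: 2023 - 1992 = 31

31 years old


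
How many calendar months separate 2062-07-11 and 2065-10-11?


From July 2062 to October 2065
3 years * 12 = 36 months, plus 3 months = 39

39 months


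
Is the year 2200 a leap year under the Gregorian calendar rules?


Gregorian leap year rule: divisible by 4, but not by 100, unless also by 400.
2200 is divisible by 100 but not 400 -> not a leap year

No


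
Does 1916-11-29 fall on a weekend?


Anchor: Jan 1, 1916. With p = 1916 - 1 = 1915: (p + p//4 - p//100 + p//400) mod 7 = (1915 + 478 - 19 + 4) mod 7 = 2378 mod 7 = 5 -> Saturday (Mon=0 ... Sun=6)
Day of year: 334; offset = 333
Weekday index = (5 + 333) mod 7 = 2 -> Wednesday
Weekend days: Saturday, Sunday

No


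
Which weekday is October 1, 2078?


Target: October 1, 2078
Anchor: Jan 1, 2078. With p = 2078 - 1 = 2077: (p + p//4 - p//100 + p//400) mod 7 = (2077 + 519 - 20 + 5) mod 7 = 2581 mod 7 = 5 -> Saturday (Mon=0 ... Sun=6)
Days before October (Jan-Sep): 273 days
Weekday index = (5 + 273) mod 7 = 5

Saturday


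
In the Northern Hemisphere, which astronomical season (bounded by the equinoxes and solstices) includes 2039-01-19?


Date: January 19
Astronomical Winter (approx.; exact equinox/solstice day varies by year): December 21 to March 19
January 19 falls within the Winter window

Winter


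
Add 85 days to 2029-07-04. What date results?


Start: 2029-07-04, add 85 days
July 2029 has 31 days: 31 - 4 = 27 days to July 31 -> 58 left
August 2029 has 31 days -> 27 left
September 2029: 27 <= 30 -> lands on September 27

Result: 2029-09-27


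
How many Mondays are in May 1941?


May 1941 has 31 days
Anchor: Jan 1, 1941. With p = 1941 - 1 = 1940: (p + p//4 - p//100 + p//400) mod 7 = (1940 + 485 - 19 + 4) mod 7 = 2410 mod 7 = 2 -> Wednesday (Mon=0 ... Sun=6)
Days before May (Jan-Apr): 120; May 1 index = (2 + 120) mod 7 = 3 -> Thursday
First Monday is May 5
Mondays: 5, 12, 19, 26

4 Mondays


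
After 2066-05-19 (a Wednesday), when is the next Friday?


Current: Wednesday
Target: Friday
Days ahead: 2

Next Friday: 2066-05-21


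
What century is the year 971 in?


Century = (year - 1) // 100 + 1
= (971 - 1) // 100 + 1
= 970 // 100 + 1
= 9 + 1

10th century


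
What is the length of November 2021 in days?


November 2021

30 days


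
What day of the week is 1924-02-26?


Date: February 26, 1924
Anchor: Jan 1, 1924. With p = 1924 - 1 = 1923: (p + p//4 - p//100 + p//400) mod 7 = (1923 + 480 - 19 + 4) mod 7 = 2388 mod 7 = 1 -> Tuesday (Mon=0 ... Sun=6)
Days before February (Jan): 31; offset = 31 + 26 - 1 = 56
Weekday index = (1 + 56) mod 7 = 1

Day of the week: Tuesday


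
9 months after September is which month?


September is month 9
9 + 9 = 18; wrap: 18 - 12 = 6

June


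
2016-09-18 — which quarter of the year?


Month: September (month 9)
Q1: Jan-Mar, Q2: Apr-Jun, Q3: Jul-Sep, Q4: Oct-Dec

Q3


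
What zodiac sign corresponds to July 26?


Date: July 26
Conventional tropical zodiac dates: Leo from July 23 onward; Virgo starts August 23
July 26 falls within the Leo range

Leo


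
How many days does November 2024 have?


November 2024

30 days


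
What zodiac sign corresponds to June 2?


Date: June 2
Conventional tropical zodiac dates: Gemini from May 21 onward; Cancer starts June 21
June 2 falls within the Gemini range

Gemini


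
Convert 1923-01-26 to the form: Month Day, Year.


ISO 1923-01-26 parses as year=1923, month=01, day=26
Month 1 -> January

January 26, 1923


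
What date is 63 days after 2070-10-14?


Start: 2070-10-14, add 63 days
October 2070 has 31 days: 31 - 14 = 17 days to October 31 -> 46 left
November 2070 has 30 days -> 16 left
December 2070: 16 <= 31 -> lands on December 16

Result: 2070-12-16


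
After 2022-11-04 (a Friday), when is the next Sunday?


Current: Friday
Target: Sunday
Days ahead: 2

Next Sunday: 2022-11-06


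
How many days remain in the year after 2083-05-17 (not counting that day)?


Day of year: 137 of 365
Remaining = 365 - 137

228 days


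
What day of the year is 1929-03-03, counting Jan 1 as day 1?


Date: March 3, 1929
Days in months 1 through 2: 59
Plus 3 days in March

Day of year: 62


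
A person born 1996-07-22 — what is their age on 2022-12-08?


Birth: 1996-07-22
Reference: 2022-12-08
Year difference: 2022 - 1996 = 26

26 years old


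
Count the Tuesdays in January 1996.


January 1996 has 31 days
Anchor: Jan 1, 1996. With p = 1996 - 1 = 1995: (p + p//4 - p//100 + p//400) mod 7 = (1995 + 498 - 19 + 4) mod 7 = 2478 mod 7 = 0 -> Monday (Mon=0 ... Sun=6)
January 1 is the anchor itself -> Monday
First Tuesday is January 2
Tuesdays: 2, 9, 16, 23, 30

5 Tuesdays


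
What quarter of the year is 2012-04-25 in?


Month: April (month 4)
Q1: Jan-Mar, Q2: Apr-Jun, Q3: Jul-Sep, Q4: Oct-Dec

Q2


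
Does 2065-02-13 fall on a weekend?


Anchor: Jan 1, 2065. With p = 2065 - 1 = 2064: (p + p//4 - p//100 + p//400) mod 7 = (2064 + 516 - 20 + 5) mod 7 = 2565 mod 7 = 3 -> Thursday (Mon=0 ... Sun=6)
Day of year: 44; offset = 43
Weekday index = (3 + 43) mod 7 = 4 -> Friday
Weekend days: Saturday, Sunday

No


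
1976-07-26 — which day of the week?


Date: July 26, 1976
Anchor: Jan 1, 1976. With p = 1976 - 1 = 1975: (p + p//4 - p//100 + p//400) mod 7 = (1975 + 493 - 19 + 4) mod 7 = 2453 mod 7 = 3 -> Thursday (Mon=0 ... Sun=6)
Days before July (Jan-Jun): 182; offset = 182 + 26 - 1 = 207
Weekday index = (3 + 207) mod 7 = 0

Day of the week: Monday


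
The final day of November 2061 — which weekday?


November 2061 has 30 days
Anchor: Jan 1, 2061. With p = 2061 - 1 = 2060: (p + p//4 - p//100 + p//400) mod 7 = (2060 + 515 - 20 + 5) mod 7 = 2560 mod 7 = 5 -> Saturday (Mon=0 ... Sun=6)
Days before November (Jan-Oct): 304; November 1 index = (5 + 304) mod 7 = 1 -> Tuesday
Last day offset: 30 - 1 = 29 days
Weekday index = (1 + 29) mod 7 = 2

Wednesday, November 30


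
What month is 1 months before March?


March is month 3
3 - 1 = 2

February


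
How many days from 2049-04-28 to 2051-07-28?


From 2049-04-28 to 2051-07-28
2049-04-28: days before April = 31 + 28 + 31 = 90 (2049 is not a leap year); day of year = 90 + 28 = 118
2051-07-28: days before July = 31 + 28 + 31 + 30 + 31 + 30 = 181 (2051 is not a leap year); day of year = 181 + 28 = 209
Rest of 2049: 365 - 118 = 247
Full years 2050 (365): 365
Total = 247 + 365 + 209 = 821

821 days


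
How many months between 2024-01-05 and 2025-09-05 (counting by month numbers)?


From January 2024 to September 2025
1 year * 12 = 12 months, plus 8 months = 20

20 months


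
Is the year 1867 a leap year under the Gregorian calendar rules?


Gregorian leap year rule: divisible by 4, but not by 100, unless also by 400.
1867 is not divisible by 4 -> not a leap year

No


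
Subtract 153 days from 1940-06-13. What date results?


Start: 1940-06-13, subtract 153 days
Back 13 days from June 13 reaches May 31, 1940 -> 140 left
May 1940 has 31 days -> back to April 30, 1940 -> 109 left
April 1940 has 30 days -> back to March 31, 1940 -> 79 left
March 1940 has 31 days -> back to February 29, 1940 -> 48 left
February 1940 has 29 days -> back to January 31, 1940 -> 19 left
January 1940: 31 - 19 = 12 -> lands on January 12

Result: 1940-01-12


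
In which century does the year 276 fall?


Century = (year - 1) // 100 + 1
= (276 - 1) // 100 + 1
= 275 // 100 + 1
= 2 + 1

3rd century


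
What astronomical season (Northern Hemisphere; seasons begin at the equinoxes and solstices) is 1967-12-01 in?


Date: December 1
Astronomical Autumn (approx.; exact equinox/solstice day varies by year): September 22 to December 20
December 1 falls within the Autumn window

Autumn


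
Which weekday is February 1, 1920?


Target: February 1, 1920
Anchor: Jan 1, 1920. With p = 1920 - 1 = 1919: (p + p//4 - p//100 + p//400) mod 7 = (1919 + 479 - 19 + 4) mod 7 = 2383 mod 7 = 3 -> Thursday (Mon=0 ... Sun=6)
Days before February (Jan): 31 days
Weekday index = (3 + 31) mod 7 = 6

Sunday


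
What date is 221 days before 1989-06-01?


Start: 1989-06-01, subtract 221 days
Back 1 day from June 1 reaches May 31, 1989 -> 220 left
May 1989 has 31 days -> back to April 30, 1989 -> 189 left
April 1989 has 30 days -> back to March 31, 1989 -> 159 left
March 1989 has 31 days -> back to February 28, 1989 -> 128 left
February 1989 has 28 days -> back to January 31, 1989 -> 100 left
January 1989 has 31 days -> back to December 31, 1988 -> 69 left
December 1988 has 31 days -> back to November 30, 1988 -> 38 left
November 1988 has 30 days -> back to October 31, 1988 -> 8 left
October 1988: 31 - 8 = 23 -> lands on October 23

Result: 1988-10-23


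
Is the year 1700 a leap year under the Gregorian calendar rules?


Gregorian leap year rule: divisible by 4, but not by 100, unless also by 400.
1700 is divisible by 100 but not 400 -> not a leap year

No


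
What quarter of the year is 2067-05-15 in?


Month: May (month 5)
Q1: Jan-Mar, Q2: Apr-Jun, Q3: Jul-Sep, Q4: Oct-Dec

Q2


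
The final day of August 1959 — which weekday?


August 1959 has 31 days
Anchor: Jan 1, 1959. With p = 1959 - 1 = 1958: (p + p//4 - p//100 + p//400) mod 7 = (1958 + 489 - 19 + 4) mod 7 = 2432 mod 7 = 3 -> Thursday (Mon=0 ... Sun=6)
Days before August (Jan-Jul): 212; August 1 index = (3 + 212) mod 7 = 5 -> Saturday
Last day offset: 31 - 1 = 30 days
Weekday index = (5 + 30) mod 7 = 0

Monday, August 31


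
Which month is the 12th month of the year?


Month 12 of 12

December


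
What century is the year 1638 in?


Century = (year - 1) // 100 + 1
= (1638 - 1) // 100 + 1
= 1637 // 100 + 1
= 16 + 1

17th century


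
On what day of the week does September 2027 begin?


Target: September 1, 2027
Anchor: Jan 1, 2027. With p = 2027 - 1 = 2026: (p + p//4 - p//100 + p//400) mod 7 = (2026 + 506 - 20 + 5) mod 7 = 2517 mod 7 = 4 -> Friday (Mon=0 ... Sun=6)
Days before September (Jan-Aug): 243 days
Weekday index = (4 + 243) mod 7 = 2

Wednesday


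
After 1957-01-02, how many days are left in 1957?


Day of year: 2 of 365
Remaining = 365 - 2

363 days


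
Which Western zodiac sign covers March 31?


Date: March 31
Conventional tropical zodiac dates: Aries from March 21 onward; Taurus starts April 20
March 31 falls within the Aries range

Aries


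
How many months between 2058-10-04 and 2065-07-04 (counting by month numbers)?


From October 2058 to July 2065
7 years * 12 = 84 months, minus 3 months = 81

81 months


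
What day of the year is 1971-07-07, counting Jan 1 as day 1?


Date: July 7, 1971
Days in months 1 through 6: 181
Plus 7 days in July

Day of year: 188
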